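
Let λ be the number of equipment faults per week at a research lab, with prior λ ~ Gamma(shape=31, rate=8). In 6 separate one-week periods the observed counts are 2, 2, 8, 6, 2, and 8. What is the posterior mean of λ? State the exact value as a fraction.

59/14

Total count: 2 + 2 + 8 + 6 + 2 + 8 = 28.
Total exposure: 6 weeks.
Conjugate update: add total count to the shape and total exposure to the rate, giving Gamma(59, 14).
Posterior mean = α'/β' = 59/14.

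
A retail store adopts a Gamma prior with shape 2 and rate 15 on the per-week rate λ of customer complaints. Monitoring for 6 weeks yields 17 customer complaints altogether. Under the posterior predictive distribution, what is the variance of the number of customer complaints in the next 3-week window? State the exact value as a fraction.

152/49

Total count 17 over total exposure 6 weeks.
Posterior: α' = 2 + 17 = 19, β' = 15 + 6 = 21.
The posterior predictive for a window of length T is Negative Binomial with variance T·α'·(β'+T)/β'² = 3·19·24/441 = 152/49.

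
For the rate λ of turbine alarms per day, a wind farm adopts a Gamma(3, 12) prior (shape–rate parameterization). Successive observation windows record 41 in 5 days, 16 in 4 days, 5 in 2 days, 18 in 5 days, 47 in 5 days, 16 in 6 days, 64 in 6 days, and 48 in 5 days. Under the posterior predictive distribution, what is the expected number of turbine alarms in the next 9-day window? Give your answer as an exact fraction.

1161/25

Total count: 41 + 16 + 5 + 18 + 47 + 16 + 64 + 48 = 255.
Total exposure: 5 + 4 + 2 + 5 + 5 + 6 + 6 + 5 = 38 days.
The Gamma prior is conjugate for the Poisson rate, so λ | data ~ Gamma(3+255, 12+38) = Gamma(258, 50).
Predictive mean over a 9-day window = T·E[λ|data] = 9·258/50 = 1161/25.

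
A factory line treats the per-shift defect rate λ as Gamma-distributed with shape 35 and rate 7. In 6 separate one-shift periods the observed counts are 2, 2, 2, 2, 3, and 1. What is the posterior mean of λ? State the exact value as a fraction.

Total count: 2 + 2 + 2 + 2 + 3 + 1 = 12.
Total exposure: 6 shifts.
By Gamma–Poisson conjugacy, the posterior is Gamma(α + Σx, β + Σt) = Gamma(35 + 12, 7 + 6) = Gamma(47, 13).
Posterior mean = α'/β' = 47/13.

47/13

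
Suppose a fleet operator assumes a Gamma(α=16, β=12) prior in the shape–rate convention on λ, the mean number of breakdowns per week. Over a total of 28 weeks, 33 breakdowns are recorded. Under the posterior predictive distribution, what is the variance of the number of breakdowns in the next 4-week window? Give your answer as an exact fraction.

539/100

Total count 33 over total exposure 28 weeks.
The Gamma prior is conjugate for the Poisson rate, so λ | data ~ Gamma(16+33, 12+28) = Gamma(49, 40).
The posterior predictive for a window of length T is Negative Binomial with variance T·α'·(β'+T)/β'² = 4·49·44/1600 = 539/100.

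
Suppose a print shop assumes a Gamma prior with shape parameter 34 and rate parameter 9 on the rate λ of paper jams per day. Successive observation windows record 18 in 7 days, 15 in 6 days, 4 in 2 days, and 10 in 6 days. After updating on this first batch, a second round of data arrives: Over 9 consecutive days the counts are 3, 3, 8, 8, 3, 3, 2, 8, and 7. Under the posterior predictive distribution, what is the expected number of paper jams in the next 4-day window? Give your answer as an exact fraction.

168/13

Total count: 18 + 15 + 4 + 10 = 47.
Total exposure: 7 + 6 + 2 + 6 = 21 days.
After the first batch: Gamma(34 + 47, 9 + 21) = Gamma(81, 30).
Total count: 3 + 3 + 8 + 8 + 3 + 3 + 2 + 8 + 7 = 45.
Total exposure: 9 days.
After the second batch: Gamma(81 + 45, 30 + 9) = Gamma(126, 39).
Predictive mean over a 4-day window = T·E[λ|data] = 4·126/39 = 168/13.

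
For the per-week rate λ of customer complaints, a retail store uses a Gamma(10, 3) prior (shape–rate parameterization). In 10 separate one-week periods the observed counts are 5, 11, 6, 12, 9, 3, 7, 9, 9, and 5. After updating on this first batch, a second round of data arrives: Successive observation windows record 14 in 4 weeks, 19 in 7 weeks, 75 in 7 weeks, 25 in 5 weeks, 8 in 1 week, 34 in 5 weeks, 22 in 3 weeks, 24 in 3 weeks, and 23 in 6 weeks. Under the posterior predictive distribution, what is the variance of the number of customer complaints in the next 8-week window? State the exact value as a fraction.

13640/243

Total count: 5 + 11 + 6 + 12 + 9 + 3 + 7 + 9 + 9 + 5 = 76.
Total exposure: 10 weeks.
After the first batch: Gamma(10 + 76, 3 + 10) = Gamma(86, 13).
Total count: 14 + 19 + 75 + 25 + 8 + 34 + 22 + 24 + 23 = 244.
Total exposure: 4 + 7 + 7 + 5 + 1 + 5 + 3 + 3 + 6 = 41 weeks.
After the second batch: Gamma(86 + 244, 13 + 41) = Gamma(330, 54).
The posterior predictive for a window of length T is Negative Binomial with variance T·α'·(β'+T)/β'² = 8·330·62/2916 = 13640/243.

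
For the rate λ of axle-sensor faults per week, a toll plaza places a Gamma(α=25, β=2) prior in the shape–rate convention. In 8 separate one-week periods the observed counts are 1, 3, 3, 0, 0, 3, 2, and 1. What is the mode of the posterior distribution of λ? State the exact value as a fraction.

Total count: 1 + 3 + 3 + 0 + 0 + 3 + 2 + 1 = 13.
Total exposure: 8 weeks.
The Gamma prior is conjugate for the Poisson rate, so λ | data ~ Gamma(25+13, 2+8) = Gamma(38, 10).
Posterior mode = (α'−1)/β' = 37/10.

37/10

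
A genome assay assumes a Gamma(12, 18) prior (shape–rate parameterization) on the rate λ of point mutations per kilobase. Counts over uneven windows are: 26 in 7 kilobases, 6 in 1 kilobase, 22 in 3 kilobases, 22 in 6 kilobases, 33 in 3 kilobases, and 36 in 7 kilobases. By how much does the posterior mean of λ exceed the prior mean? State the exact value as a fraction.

127/45

Total count: 26 + 6 + 22 + 22 + 33 + 36 = 145.
Total exposure: 7 + 1 + 3 + 6 + 3 + 7 = 27 kilobases.
Conjugate update: add total count to the shape and total exposure to the rate, giving Gamma(157, 45).
Posterior mean = 157/45 = 157/45; prior mean = 12/18 = 2/3. Difference = 157/45 − 2/3 = 127/45.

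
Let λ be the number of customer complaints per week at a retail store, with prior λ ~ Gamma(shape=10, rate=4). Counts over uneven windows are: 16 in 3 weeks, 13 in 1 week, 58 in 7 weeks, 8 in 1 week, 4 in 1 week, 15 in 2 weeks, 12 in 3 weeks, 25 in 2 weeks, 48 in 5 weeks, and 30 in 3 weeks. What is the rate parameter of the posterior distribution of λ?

32

Total count: 16 + 13 + 58 + 8 + 4 + 15 + 12 + 25 + 48 + 30 = 229.
Total exposure: 3 + 1 + 7 + 1 + 1 + 2 + 3 + 2 + 5 + 3 = 28 weeks.
Posterior: α' = 10 + 229 = 239, β' = 4 + 28 = 32.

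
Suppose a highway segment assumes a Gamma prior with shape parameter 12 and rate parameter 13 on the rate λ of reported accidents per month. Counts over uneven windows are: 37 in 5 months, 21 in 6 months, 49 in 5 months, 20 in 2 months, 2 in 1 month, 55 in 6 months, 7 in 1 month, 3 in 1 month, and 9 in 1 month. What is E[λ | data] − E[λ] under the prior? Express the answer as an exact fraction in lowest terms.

Total count: 37 + 21 + 49 + 20 + 2 + 55 + 7 + 3 + 9 = 203.
Total exposure: 5 + 6 + 5 + 2 + 1 + 6 + 1 + 1 + 1 = 28 months.
The Gamma prior is conjugate for the Poisson rate, so λ | data ~ Gamma(12+203, 13+28) = Gamma(215, 41).
Posterior mean = 215/41 = 215/41; prior mean = 12/13 = 12/13. Difference = 215/41 − 12/13 = 2303/533.

2303/533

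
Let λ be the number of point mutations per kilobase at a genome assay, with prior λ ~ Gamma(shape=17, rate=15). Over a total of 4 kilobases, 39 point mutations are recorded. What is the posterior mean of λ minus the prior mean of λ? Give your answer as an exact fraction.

Total count 39 over total exposure 4 kilobases.
Posterior: α' = 17 + 39 = 56, β' = 15 + 4 = 19.
Posterior mean = 56/19 = 56/19; prior mean = 17/15 = 17/15. Difference = 56/19 − 17/15 = 517/285.

517/285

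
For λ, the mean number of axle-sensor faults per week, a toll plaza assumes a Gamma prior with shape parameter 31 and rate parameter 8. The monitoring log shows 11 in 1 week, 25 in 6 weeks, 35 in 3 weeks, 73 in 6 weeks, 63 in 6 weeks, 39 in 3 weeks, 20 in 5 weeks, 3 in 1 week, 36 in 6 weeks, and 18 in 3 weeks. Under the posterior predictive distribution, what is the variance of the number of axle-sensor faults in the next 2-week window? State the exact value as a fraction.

Total count: 11 + 25 + 35 + 73 + 63 + 39 + 20 + 3 + 36 + 18 = 323.
Total exposure: 1 + 6 + 3 + 6 + 6 + 3 + 5 + 1 + 6 + 3 = 40 weeks.
Posterior: α' = 31 + 323 = 354, β' = 8 + 40 = 48.
The posterior predictive for a window of length T is Negative Binomial with variance T·α'·(β'+T)/β'² = 2·354·50/2304 = 1475/96.

1475/96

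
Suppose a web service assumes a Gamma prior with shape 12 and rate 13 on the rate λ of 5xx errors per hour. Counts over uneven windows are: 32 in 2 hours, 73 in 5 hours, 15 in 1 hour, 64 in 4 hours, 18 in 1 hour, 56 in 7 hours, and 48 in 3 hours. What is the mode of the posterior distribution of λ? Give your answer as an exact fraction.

317/36

Total count: 32 + 73 + 15 + 64 + 18 + 56 + 48 = 306.
Total exposure: 2 + 5 + 1 + 4 + 1 + 7 + 3 = 23 hours.
Posterior: α' = 12 + 306 = 318, β' = 13 + 23 = 36.
Posterior mode = (α'−1)/β' = 317/36.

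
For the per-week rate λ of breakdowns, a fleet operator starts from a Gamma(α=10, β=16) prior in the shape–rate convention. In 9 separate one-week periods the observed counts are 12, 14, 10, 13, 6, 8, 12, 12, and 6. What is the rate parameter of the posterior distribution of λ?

Total count: 12 + 14 + 10 + 13 + 6 + 8 + 12 + 12 + 6 = 93.
Total exposure: 9 weeks.
Posterior: α' = 10 + 93 = 103, β' = 16 + 9 = 25.

25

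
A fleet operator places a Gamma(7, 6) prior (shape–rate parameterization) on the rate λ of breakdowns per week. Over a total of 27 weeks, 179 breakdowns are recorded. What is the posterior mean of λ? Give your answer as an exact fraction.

Total count 179 over total exposure 27 weeks.
By Gamma–Poisson conjugacy, the posterior is Gamma(α + Σx, β + Σt) = Gamma(7 + 179, 6 + 27) = Gamma(186, 33).
Posterior mean = α'/β' = 186/33 = 62/11.

62/11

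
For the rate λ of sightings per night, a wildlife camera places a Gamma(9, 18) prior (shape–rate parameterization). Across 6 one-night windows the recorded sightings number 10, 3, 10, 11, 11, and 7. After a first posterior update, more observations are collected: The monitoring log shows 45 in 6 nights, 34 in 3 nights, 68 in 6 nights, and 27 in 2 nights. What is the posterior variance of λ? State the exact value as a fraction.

Total count: 10 + 3 + 10 + 11 + 11 + 7 = 52.
Total exposure: 6 nights.
After the first batch: Gamma(9 + 52, 18 + 6) = Gamma(61, 24).
Total count: 45 + 34 + 68 + 27 = 174.
Total exposure: 6 + 3 + 6 + 2 = 17 nights.
After the second batch: Gamma(61 + 174, 24 + 17) = Gamma(235, 41).
Posterior variance = α'/β'² = 235/1681.

235/1681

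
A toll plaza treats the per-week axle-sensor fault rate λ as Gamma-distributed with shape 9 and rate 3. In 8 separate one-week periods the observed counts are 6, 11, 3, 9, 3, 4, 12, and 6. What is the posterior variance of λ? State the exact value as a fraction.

Total count: 6 + 11 + 3 + 9 + 3 + 4 + 12 + 6 = 54.
Total exposure: 8 weeks.
Posterior: α' = 9 + 54 = 63, β' = 3 + 8 = 11.
Posterior variance = α'/β'² = 63/121.

63/121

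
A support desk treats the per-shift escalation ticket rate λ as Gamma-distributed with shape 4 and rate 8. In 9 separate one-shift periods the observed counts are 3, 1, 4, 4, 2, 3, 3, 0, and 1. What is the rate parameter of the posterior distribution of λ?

17

Total count: 3 + 1 + 4 + 4 + 2 + 3 + 3 + 0 + 1 = 21.
Total exposure: 9 shifts.
Posterior: α' = 4 + 21 = 25, β' = 8 + 9 = 17.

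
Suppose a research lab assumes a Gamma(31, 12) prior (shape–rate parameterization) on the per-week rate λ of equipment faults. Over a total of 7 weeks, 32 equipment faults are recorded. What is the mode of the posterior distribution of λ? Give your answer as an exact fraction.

Total count 32 over total exposure 7 weeks.
By Gamma–Poisson conjugacy, the posterior is Gamma(α + Σx, β + Σt) = Gamma(31 + 32, 12 + 7) = Gamma(63, 19).
Posterior mode = (α'−1)/β' = 62/19.

62/19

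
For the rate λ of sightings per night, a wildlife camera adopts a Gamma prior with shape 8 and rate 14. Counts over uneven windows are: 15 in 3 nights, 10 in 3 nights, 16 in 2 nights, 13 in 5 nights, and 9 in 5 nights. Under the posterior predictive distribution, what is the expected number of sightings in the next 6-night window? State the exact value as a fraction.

213/16

Total count: 15 + 10 + 16 + 13 + 9 = 63.
Total exposure: 3 + 3 + 2 + 5 + 5 = 18 nights.
Posterior: α' = 8 + 63 = 71, β' = 14 + 18 = 32.
Predictive mean over a 6-night window = T·E[λ|data] = 6·71/32 = 213/16.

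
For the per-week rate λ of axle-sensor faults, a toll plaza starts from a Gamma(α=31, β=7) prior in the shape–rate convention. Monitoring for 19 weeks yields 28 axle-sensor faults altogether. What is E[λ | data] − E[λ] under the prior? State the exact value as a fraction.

-393/182

Total count 28 over total exposure 19 weeks.
By Gamma–Poisson conjugacy, the posterior is Gamma(α + Σx, β + Σt) = Gamma(31 + 28, 7 + 19) = Gamma(59, 26).
Posterior mean = 59/26 = 59/26; prior mean = 31/7 = 31/7. Difference = 59/26 − 31/7 = -393/182.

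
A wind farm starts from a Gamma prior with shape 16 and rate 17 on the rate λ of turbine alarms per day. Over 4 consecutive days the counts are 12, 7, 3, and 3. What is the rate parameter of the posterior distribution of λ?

21

Total count: 12 + 7 + 3 + 3 = 25.
Total exposure: 4 days.
Posterior: α' = 16 + 25 = 41, β' = 17 + 4 = 21.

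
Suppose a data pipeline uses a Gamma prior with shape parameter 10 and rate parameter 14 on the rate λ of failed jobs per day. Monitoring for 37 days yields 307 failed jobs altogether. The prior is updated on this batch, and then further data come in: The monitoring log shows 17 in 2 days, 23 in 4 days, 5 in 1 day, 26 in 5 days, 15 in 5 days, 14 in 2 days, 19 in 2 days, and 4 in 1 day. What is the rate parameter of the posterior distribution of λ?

Total count 307 over total exposure 37 days.
After the first batch: Gamma(10 + 307, 14 + 37) = Gamma(317, 51).
Total count: 17 + 23 + 5 + 26 + 15 + 14 + 19 + 4 = 123.
Total exposure: 2 + 4 + 1 + 5 + 5 + 2 + 2 + 1 = 22 days.
After the second batch: Gamma(317 + 123, 51 + 22) = Gamma(440, 73).

73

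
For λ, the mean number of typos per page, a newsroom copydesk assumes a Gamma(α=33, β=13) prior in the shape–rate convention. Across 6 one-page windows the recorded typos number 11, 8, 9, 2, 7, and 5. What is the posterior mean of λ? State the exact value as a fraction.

75/19

Total count: 11 + 8 + 9 + 2 + 7 + 5 = 42.
Total exposure: 6 pages.
By Gamma–Poisson conjugacy, the posterior is Gamma(α + Σx, β + Σt) = Gamma(33 + 42, 13 + 6) = Gamma(75, 19).
Posterior mean = α'/β' = 75/19.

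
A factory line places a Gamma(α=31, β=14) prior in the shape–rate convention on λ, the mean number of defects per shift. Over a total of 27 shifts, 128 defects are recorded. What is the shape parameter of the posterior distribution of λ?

159

Total count 128 over total exposure 27 shifts.
By Gamma–Poisson conjugacy, the posterior is Gamma(α + Σx, β + Σt) = Gamma(31 + 128, 14 + 27) = Gamma(159, 41).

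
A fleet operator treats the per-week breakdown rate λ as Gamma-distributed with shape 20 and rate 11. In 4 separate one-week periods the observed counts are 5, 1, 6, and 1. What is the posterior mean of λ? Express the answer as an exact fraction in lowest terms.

Total count: 5 + 1 + 6 + 1 = 13.
Total exposure: 4 weeks.
Conjugate update: add total count to the shape and total exposure to the rate, giving Gamma(33, 15).
Posterior mean = α'/β' = 33/15 = 11/5.

11/5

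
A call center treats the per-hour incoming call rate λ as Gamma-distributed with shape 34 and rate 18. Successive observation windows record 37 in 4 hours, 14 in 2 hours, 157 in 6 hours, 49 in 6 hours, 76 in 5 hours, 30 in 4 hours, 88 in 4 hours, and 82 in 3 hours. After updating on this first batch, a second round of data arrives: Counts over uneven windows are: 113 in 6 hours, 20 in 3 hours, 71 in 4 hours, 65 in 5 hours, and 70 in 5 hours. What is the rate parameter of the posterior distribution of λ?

Total count: 37 + 14 + 157 + 49 + 76 + 30 + 88 + 82 = 533.
Total exposure: 4 + 2 + 6 + 6 + 5 + 4 + 4 + 3 = 34 hours.
After the first batch: Gamma(34 + 533, 18 + 34) = Gamma(567, 52).
Total count: 113 + 20 + 71 + 65 + 70 = 339.
Total exposure: 6 + 3 + 4 + 5 + 5 = 23 hours.
After the second batch: Gamma(567 + 339, 52 + 23) = Gamma(906, 75).

75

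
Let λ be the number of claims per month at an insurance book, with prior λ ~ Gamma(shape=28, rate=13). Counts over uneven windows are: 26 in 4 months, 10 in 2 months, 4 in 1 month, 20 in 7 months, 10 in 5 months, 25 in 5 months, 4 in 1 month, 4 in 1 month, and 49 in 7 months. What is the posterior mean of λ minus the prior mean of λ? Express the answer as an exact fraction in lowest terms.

Total count: 26 + 10 + 4 + 20 + 10 + 25 + 4 + 4 + 49 = 152.
Total exposure: 4 + 2 + 1 + 7 + 5 + 5 + 1 + 1 + 7 = 33 months.
Gamma(α, β) with Poisson data over total exposure Σt gives posterior Gamma(α+Σx, β+Σt) = Gamma(180, 46).
Posterior mean = 180/46 = 90/23; prior mean = 28/13 = 28/13. Difference = 90/23 − 28/13 = 526/299.

526/299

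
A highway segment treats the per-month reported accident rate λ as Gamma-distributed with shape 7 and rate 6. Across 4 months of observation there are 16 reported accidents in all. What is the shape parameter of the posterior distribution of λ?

Total count 16 over total exposure 4 months.
Gamma(α, β) with Poisson data over total exposure Σt gives posterior Gamma(α+Σx, β+Σt) = Gamma(23, 10).

23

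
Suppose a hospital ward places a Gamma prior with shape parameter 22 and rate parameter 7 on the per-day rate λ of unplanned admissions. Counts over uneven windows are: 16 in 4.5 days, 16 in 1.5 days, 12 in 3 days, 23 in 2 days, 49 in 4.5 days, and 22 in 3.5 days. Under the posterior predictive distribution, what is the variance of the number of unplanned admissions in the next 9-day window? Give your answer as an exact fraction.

12600/169

Total count: 16 + 16 + 12 + 23 + 49 + 22 = 138.
Total exposure: 4.5 + 1.5 + 3 + 2 + 4.5 + 3.5 = 19 days.
The Gamma prior is conjugate for the Poisson rate, so λ | data ~ Gamma(22+138, 7+19) = Gamma(160, 26).
The posterior predictive for a window of length T is Negative Binomial with variance T·α'·(β'+T)/β'² = 9·160·35/676 = 12600/169.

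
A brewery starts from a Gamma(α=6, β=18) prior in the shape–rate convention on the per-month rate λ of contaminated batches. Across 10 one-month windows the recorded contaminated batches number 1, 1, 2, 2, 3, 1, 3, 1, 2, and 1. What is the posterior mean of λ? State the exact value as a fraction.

Total count: 1 + 1 + 2 + 2 + 3 + 1 + 3 + 1 + 2 + 1 = 17.
Total exposure: 10 months.
Conjugate update: add total count to the shape and total exposure to the rate, giving Gamma(23, 28).
Posterior mean = α'/β' = 23/28.

23/28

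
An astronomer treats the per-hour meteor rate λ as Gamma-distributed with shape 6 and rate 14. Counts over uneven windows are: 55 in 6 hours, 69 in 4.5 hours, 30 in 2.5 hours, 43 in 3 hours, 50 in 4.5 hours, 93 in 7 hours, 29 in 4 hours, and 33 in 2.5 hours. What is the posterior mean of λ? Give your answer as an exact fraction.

Total count: 55 + 69 + 30 + 43 + 50 + 93 + 29 + 33 = 402.
Total exposure: 6 + 4.5 + 2.5 + 3 + 4.5 + 7 + 4 + 2.5 = 34 hours.
The Gamma prior is conjugate for the Poisson rate, so λ | data ~ Gamma(6+402, 14+34) = Gamma(408, 48).
Posterior mean = α'/β' = 408/48 = 17/2.

17/2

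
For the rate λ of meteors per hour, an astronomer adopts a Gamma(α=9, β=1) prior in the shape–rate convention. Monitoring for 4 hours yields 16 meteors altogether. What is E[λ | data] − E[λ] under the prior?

-4

Total count 16 over total exposure 4 hours.
Gamma(α, β) with Poisson data over total exposure Σt gives posterior Gamma(α+Σx, β+Σt) = Gamma(25, 5).
Posterior mean = 25/5 = 5; prior mean = 9/1 = 9. Difference = 5 − 9 = -4.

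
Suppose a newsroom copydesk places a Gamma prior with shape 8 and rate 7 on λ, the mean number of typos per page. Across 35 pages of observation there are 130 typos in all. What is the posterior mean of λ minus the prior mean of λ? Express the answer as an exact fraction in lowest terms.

Total count 130 over total exposure 35 pages.
Conjugate update: add total count to the shape and total exposure to the rate, giving Gamma(138, 42).
Posterior mean = 138/42 = 23/7; prior mean = 8/7 = 8/7. Difference = 23/7 − 8/7 = 15/7.

15/7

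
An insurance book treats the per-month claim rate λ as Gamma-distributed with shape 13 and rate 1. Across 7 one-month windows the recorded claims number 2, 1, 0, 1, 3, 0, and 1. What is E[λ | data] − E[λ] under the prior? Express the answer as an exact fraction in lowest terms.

Total count: 2 + 1 + 0 + 1 + 3 + 0 + 1 = 8.
Total exposure: 7 months.
Gamma(α, β) with Poisson data over total exposure Σt gives posterior Gamma(α+Σx, β+Σt) = Gamma(21, 8).
Posterior mean = 21/8 = 21/8; prior mean = 13/1 = 13. Difference = 21/8 − 13 = -83/8.

-83/8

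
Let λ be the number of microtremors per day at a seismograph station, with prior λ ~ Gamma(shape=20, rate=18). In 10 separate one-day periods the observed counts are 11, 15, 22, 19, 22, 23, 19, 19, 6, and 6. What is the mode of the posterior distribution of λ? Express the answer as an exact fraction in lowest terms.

Total count: 11 + 15 + 22 + 19 + 22 + 23 + 19 + 19 + 6 + 6 = 162.
Total exposure: 10 days.
The Gamma prior is conjugate for the Poisson rate, so λ | data ~ Gamma(20+162, 18+10) = Gamma(182, 28).
Posterior mode = (α'−1)/β' = 181/28.

181/28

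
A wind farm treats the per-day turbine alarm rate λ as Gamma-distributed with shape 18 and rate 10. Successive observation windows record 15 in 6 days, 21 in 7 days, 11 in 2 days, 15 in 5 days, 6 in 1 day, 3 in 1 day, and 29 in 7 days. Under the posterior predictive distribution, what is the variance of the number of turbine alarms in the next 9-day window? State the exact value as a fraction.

Total count: 15 + 21 + 11 + 15 + 6 + 3 + 29 = 100.
Total exposure: 6 + 7 + 2 + 5 + 1 + 1 + 7 = 29 days.
The Gamma prior is conjugate for the Poisson rate, so λ | data ~ Gamma(18+100, 10+29) = Gamma(118, 39).
The posterior predictive for a window of length T is Negative Binomial with variance T·α'·(β'+T)/β'² = 9·118·48/1521 = 5664/169.

5664/169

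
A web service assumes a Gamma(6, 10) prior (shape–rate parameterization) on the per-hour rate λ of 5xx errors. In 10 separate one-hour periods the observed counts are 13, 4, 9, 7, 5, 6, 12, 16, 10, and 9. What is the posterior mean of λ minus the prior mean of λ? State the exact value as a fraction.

Total count: 13 + 4 + 9 + 7 + 5 + 6 + 12 + 16 + 10 + 9 = 91.
Total exposure: 10 hours.
Conjugate update: add total count to the shape and total exposure to the rate, giving Gamma(97, 20).
Posterior mean = 97/20 = 97/20; prior mean = 6/10 = 3/5. Difference = 97/20 − 3/5 = 17/4.

17/4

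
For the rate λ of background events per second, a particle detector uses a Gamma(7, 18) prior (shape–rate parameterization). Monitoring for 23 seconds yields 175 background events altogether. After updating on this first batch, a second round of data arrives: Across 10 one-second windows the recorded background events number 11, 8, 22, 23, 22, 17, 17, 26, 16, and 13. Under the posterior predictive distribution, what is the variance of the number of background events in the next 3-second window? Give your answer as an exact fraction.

378/17

Total count 175 over total exposure 23 seconds.
After the first batch: Gamma(7 + 175, 18 + 23) = Gamma(182, 41).
Total count: 11 + 8 + 22 + 23 + 22 + 17 + 17 + 26 + 16 + 13 = 175.
Total exposure: 10 seconds.
After the second batch: Gamma(182 + 175, 41 + 10) = Gamma(357, 51).
The posterior predictive for a window of length T is Negative Binomial with variance T·α'·(β'+T)/β'² = 3·357·54/2601 = 378/17.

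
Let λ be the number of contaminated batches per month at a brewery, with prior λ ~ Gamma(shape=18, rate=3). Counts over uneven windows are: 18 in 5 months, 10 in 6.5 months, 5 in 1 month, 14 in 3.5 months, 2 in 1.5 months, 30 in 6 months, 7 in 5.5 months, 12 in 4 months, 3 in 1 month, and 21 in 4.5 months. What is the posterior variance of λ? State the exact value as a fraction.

Total count: 18 + 10 + 5 + 14 + 2 + 30 + 7 + 12 + 3 + 21 = 122.
Total exposure: 5 + 6.5 + 1 + 3.5 + 1.5 + 6 + 5.5 + 4 + 1 + 4.5 = 38.5 months.
The Gamma prior is conjugate for the Poisson rate, so λ | data ~ Gamma(18+122, 3+38.5) = Gamma(140, 83/2).
Posterior variance = α'/β'² = 140/(6889/4) = 560/6889.

560/6889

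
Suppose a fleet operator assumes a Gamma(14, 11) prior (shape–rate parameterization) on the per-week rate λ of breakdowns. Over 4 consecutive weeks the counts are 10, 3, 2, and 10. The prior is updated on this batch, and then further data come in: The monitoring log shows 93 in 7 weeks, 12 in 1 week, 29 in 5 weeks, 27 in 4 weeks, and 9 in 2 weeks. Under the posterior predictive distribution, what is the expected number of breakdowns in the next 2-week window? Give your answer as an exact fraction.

209/17

Total count: 10 + 3 + 2 + 10 = 25.
Total exposure: 4 weeks.
After the first batch: Gamma(14 + 25, 11 + 4) = Gamma(39, 15).
Total count: 93 + 12 + 29 + 27 + 9 = 170.
Total exposure: 7 + 1 + 5 + 4 + 2 = 19 weeks.
After the second batch: Gamma(39 + 170, 15 + 19) = Gamma(209, 34).
Predictive mean over a 2-week window = T·E[λ|data] = 2·209/34 = 209/17.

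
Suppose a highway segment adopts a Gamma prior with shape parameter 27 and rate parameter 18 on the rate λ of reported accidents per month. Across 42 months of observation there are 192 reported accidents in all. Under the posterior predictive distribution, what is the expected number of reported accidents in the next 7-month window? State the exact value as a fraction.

Total count 192 over total exposure 42 months.
By Gamma–Poisson conjugacy, the posterior is Gamma(α + Σx, β + Σt) = Gamma(27 + 192, 18 + 42) = Gamma(219, 60).
Predictive mean over a 7-month window = T·E[λ|data] = 7·219/60 = 511/20.

511/20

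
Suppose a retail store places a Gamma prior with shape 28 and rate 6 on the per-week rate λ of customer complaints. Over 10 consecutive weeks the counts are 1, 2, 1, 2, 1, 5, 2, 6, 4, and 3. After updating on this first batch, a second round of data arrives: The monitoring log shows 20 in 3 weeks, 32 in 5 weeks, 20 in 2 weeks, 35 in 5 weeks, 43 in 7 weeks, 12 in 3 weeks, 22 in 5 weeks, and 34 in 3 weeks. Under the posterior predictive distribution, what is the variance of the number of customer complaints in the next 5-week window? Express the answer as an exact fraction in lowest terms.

10530/343

Total count: 1 + 2 + 1 + 2 + 1 + 5 + 2 + 6 + 4 + 3 = 27.
Total exposure: 10 weeks.
After the first batch: Gamma(28 + 27, 6 + 10) = Gamma(55, 16).
Total count: 20 + 32 + 20 + 35 + 43 + 12 + 22 + 34 = 218.
Total exposure: 3 + 5 + 2 + 5 + 7 + 3 + 5 + 3 = 33 weeks.
After the second batch: Gamma(55 + 218, 16 + 33) = Gamma(273, 49).
The posterior predictive for a window of length T is Negative Binomial with variance T·α'·(β'+T)/β'² = 5·273·54/2401 = 10530/343.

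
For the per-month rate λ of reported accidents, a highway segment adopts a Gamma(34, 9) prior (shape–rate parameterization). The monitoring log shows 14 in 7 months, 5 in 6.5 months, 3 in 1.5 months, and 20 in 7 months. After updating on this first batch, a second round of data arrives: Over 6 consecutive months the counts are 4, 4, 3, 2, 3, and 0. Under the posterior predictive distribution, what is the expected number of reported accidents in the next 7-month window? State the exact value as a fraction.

Total count: 14 + 5 + 3 + 20 = 42.
Total exposure: 7 + 6.5 + 1.5 + 7 = 22 months.
After the first batch: Gamma(34 + 42, 9 + 22) = Gamma(76, 31).
Total count: 4 + 4 + 3 + 2 + 3 + 0 = 16.
Total exposure: 6 months.
After the second batch: Gamma(76 + 16, 31 + 6) = Gamma(92, 37).
Predictive mean over a 7-month window = T·E[λ|data] = 7·92/37 = 644/37.

644/37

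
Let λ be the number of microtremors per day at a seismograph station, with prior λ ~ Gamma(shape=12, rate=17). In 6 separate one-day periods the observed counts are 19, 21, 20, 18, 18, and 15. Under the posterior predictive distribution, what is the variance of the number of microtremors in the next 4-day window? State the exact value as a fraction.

Total count: 19 + 21 + 20 + 18 + 18 + 15 = 111.
Total exposure: 6 days.
Posterior: α' = 12 + 111 = 123, β' = 17 + 6 = 23.
The posterior predictive for a window of length T is Negative Binomial with variance T·α'·(β'+T)/β'² = 4·123·27/529 = 13284/529.

13284/529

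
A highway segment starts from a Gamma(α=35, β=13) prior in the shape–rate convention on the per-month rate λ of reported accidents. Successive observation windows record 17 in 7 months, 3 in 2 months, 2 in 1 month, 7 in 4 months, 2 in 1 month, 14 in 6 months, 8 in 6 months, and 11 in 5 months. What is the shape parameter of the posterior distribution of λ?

Total count: 17 + 3 + 2 + 7 + 2 + 14 + 8 + 11 = 64.
Total exposure: 7 + 2 + 1 + 4 + 1 + 6 + 6 + 5 = 32 months.
The Gamma prior is conjugate for the Poisson rate, so λ | data ~ Gamma(35+64, 13+32) = Gamma(99, 45).

99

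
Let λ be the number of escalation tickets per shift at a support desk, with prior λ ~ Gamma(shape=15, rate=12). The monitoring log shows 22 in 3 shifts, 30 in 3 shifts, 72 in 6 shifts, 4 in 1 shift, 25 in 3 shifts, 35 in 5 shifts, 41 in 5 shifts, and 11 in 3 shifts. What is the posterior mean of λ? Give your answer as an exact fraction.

255/41

Total count: 22 + 30 + 72 + 4 + 25 + 35 + 41 + 11 = 240.
Total exposure: 3 + 3 + 6 + 1 + 3 + 5 + 5 + 3 = 29 shifts.
Posterior: α' = 15 + 240 = 255, β' = 12 + 29 = 41.
Posterior mean = α'/β' = 255/41.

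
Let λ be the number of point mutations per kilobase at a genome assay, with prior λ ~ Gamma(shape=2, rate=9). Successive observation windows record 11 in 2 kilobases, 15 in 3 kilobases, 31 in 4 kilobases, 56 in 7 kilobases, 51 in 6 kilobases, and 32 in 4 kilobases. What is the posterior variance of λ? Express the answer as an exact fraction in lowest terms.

198/1225

Total count: 11 + 15 + 31 + 56 + 51 + 32 = 196.
Total exposure: 2 + 3 + 4 + 7 + 6 + 4 = 26 kilobases.
By Gamma–Poisson conjugacy, the posterior is Gamma(α + Σx, β + Σt) = Gamma(2 + 196, 9 + 26) = Gamma(198, 35).
Posterior variance = α'/β'² = 198/1225.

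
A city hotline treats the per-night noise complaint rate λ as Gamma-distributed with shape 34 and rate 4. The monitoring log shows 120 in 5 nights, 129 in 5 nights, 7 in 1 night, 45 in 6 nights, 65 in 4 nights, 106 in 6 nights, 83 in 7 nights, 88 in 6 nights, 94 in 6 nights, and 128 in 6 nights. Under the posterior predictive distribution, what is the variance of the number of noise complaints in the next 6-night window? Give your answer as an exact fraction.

Total count: 120 + 129 + 7 + 45 + 65 + 106 + 83 + 88 + 94 + 128 = 865.
Total exposure: 5 + 5 + 1 + 6 + 4 + 6 + 7 + 6 + 6 + 6 = 52 nights.
The Gamma prior is conjugate for the Poisson rate, so λ | data ~ Gamma(34+865, 4+52) = Gamma(899, 56).
The posterior predictive for a window of length T is Negative Binomial with variance T·α'·(β'+T)/β'² = 6·899·62/3136 = 83607/784.

83607/784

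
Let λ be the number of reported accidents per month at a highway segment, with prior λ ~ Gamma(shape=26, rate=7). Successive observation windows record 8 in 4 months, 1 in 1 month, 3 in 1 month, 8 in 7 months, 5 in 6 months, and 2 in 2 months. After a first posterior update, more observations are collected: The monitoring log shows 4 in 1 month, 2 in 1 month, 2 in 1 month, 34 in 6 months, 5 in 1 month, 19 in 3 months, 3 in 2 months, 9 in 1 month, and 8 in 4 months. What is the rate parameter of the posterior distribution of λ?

48

Total count: 8 + 1 + 3 + 8 + 5 + 2 = 27.
Total exposure: 4 + 1 + 1 + 7 + 6 + 2 = 21 months.
After the first batch: Gamma(26 + 27, 7 + 21) = Gamma(53, 28).
Total count: 4 + 2 + 2 + 34 + 5 + 19 + 3 + 9 + 8 = 86.
Total exposure: 1 + 1 + 1 + 6 + 1 + 3 + 2 + 1 + 4 = 20 months.
After the second batch: Gamma(53 + 86, 28 + 20) = Gamma(139, 48).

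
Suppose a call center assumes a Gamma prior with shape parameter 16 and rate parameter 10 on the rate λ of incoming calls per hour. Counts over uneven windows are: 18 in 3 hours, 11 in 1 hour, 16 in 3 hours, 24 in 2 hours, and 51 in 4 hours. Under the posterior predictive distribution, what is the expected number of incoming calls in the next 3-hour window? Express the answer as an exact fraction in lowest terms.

Total count: 18 + 11 + 16 + 24 + 51 = 120.
Total exposure: 3 + 1 + 3 + 2 + 4 = 13 hours.
Gamma(α, β) with Poisson data over total exposure Σt gives posterior Gamma(α+Σx, β+Σt) = Gamma(136, 23).
Predictive mean over a 3-hour window = T·E[λ|data] = 3·136/23 = 408/23.

408/23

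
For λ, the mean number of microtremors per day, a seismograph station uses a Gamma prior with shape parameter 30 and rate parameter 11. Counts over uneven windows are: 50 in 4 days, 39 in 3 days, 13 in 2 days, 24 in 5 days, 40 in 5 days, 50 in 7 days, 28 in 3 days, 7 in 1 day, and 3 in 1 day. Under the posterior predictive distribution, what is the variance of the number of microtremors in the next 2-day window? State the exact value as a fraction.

6248/441

Total count: 50 + 39 + 13 + 24 + 40 + 50 + 28 + 7 + 3 = 254.
Total exposure: 4 + 3 + 2 + 5 + 5 + 7 + 3 + 1 + 1 = 31 days.
Conjugate update: add total count to the shape and total exposure to the rate, giving Gamma(284, 42).
The posterior predictive for a window of length T is Negative Binomial with variance T·α'·(β'+T)/β'² = 2·284·44/1764 = 6248/441.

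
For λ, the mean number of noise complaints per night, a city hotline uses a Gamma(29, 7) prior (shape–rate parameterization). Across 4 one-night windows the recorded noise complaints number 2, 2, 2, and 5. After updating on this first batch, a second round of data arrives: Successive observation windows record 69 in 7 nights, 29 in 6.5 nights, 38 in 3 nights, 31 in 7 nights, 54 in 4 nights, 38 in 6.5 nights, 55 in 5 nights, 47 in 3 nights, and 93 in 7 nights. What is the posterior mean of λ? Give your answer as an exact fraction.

Total count: 2 + 2 + 2 + 5 = 11.
Total exposure: 4 nights.
After the first batch: Gamma(29 + 11, 7 + 4) = Gamma(40, 11).
Total count: 69 + 29 + 38 + 31 + 54 + 38 + 55 + 47 + 93 = 454.
Total exposure: 7 + 6.5 + 3 + 7 + 4 + 6.5 + 5 + 3 + 7 = 49 nights.
After the second batch: Gamma(40 + 454, 11 + 49) = Gamma(494, 60).
Posterior mean = α'/β' = 494/60 = 247/30.

247/30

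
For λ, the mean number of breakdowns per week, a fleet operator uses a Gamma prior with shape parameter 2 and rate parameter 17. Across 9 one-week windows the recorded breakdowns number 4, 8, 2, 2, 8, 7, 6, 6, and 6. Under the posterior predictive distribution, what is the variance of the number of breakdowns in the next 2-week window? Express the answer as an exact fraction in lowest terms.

714/169

Total count: 4 + 8 + 2 + 2 + 8 + 7 + 6 + 6 + 6 = 49.
Total exposure: 9 weeks.
Gamma(α, β) with Poisson data over total exposure Σt gives posterior Gamma(α+Σx, β+Σt) = Gamma(51, 26).
The posterior predictive for a window of length T is Negative Binomial with variance T·α'·(β'+T)/β'² = 2·51·28/676 = 714/169.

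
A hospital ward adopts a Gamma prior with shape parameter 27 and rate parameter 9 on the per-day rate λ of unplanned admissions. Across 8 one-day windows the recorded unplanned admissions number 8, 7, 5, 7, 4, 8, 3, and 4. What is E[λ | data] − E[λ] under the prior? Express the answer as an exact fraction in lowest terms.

Total count: 8 + 7 + 5 + 7 + 4 + 8 + 3 + 4 = 46.
Total exposure: 8 days.
By Gamma–Poisson conjugacy, the posterior is Gamma(α + Σx, β + Σt) = Gamma(27 + 46, 9 + 8) = Gamma(73, 17).
Posterior mean = 73/17 = 73/17; prior mean = 27/9 = 3. Difference = 73/17 − 3 = 22/17.

22/17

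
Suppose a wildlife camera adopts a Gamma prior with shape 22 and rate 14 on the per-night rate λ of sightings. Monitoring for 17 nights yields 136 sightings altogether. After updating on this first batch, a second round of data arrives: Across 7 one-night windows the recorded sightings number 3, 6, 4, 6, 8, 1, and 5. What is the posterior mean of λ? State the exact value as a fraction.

191/38

Total count 136 over total exposure 17 nights.
After the first batch: Gamma(22 + 136, 14 + 17) = Gamma(158, 31).
Total count: 3 + 6 + 4 + 6 + 8 + 1 + 5 = 33.
Total exposure: 7 nights.
After the second batch: Gamma(158 + 33, 31 + 7) = Gamma(191, 38).
Posterior mean = α'/β' = 191/38.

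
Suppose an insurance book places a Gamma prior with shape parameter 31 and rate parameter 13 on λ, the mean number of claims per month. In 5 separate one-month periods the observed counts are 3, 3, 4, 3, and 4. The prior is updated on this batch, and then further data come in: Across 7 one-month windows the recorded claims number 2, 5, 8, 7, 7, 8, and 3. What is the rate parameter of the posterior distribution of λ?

25

Total count: 3 + 3 + 4 + 3 + 4 = 17.
Total exposure: 5 months.
After the first batch: Gamma(31 + 17, 13 + 5) = Gamma(48, 18).
Total count: 2 + 5 + 8 + 7 + 7 + 8 + 3 = 40.
Total exposure: 7 months.
After the second batch: Gamma(48 + 40, 18 + 7) = Gamma(88, 25).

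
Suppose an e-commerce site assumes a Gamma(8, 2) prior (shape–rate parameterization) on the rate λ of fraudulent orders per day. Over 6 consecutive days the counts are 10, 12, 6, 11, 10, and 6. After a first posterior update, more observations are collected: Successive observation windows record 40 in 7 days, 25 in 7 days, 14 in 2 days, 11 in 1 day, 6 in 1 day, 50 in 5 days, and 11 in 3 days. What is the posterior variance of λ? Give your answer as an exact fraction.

Total count: 10 + 12 + 6 + 11 + 10 + 6 = 55.
Total exposure: 6 days.
After the first batch: Gamma(8 + 55, 2 + 6) = Gamma(63, 8).
Total count: 40 + 25 + 14 + 11 + 6 + 50 + 11 = 157.
Total exposure: 7 + 7 + 2 + 1 + 1 + 5 + 3 = 26 days.
After the second batch: Gamma(63 + 157, 8 + 26) = Gamma(220, 34).
Posterior variance = α'/β'² = 220/1156 = 55/289.

55/289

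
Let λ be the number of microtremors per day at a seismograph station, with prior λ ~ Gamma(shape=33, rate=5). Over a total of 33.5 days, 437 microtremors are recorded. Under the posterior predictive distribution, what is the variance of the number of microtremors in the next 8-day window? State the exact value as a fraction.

Total count 437 over total exposure 33.5 days.
Conjugate update: add total count to the shape and total exposure to the rate, giving Gamma(470, 77/2).
The posterior predictive for a window of length T is Negative Binomial with variance T·α'·(β'+T)/β'² = 8·470·(93/2)/(5929/4) = 699360/5929.

699360/5929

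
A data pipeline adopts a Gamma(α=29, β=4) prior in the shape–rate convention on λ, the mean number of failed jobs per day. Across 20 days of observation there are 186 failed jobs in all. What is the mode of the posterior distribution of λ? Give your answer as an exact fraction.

107/12

Total count 186 over total exposure 20 days.
By Gamma–Poisson conjugacy, the posterior is Gamma(α + Σx, β + Σt) = Gamma(29 + 186, 4 + 20) = Gamma(215, 24).
Posterior mode = (α'−1)/β' = 214/24 = 107/12.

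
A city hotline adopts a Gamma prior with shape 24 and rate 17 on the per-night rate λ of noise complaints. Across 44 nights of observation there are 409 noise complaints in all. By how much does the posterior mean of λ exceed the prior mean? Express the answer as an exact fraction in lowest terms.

Total count 409 over total exposure 44 nights.
By Gamma–Poisson conjugacy, the posterior is Gamma(α + Σx, β + Σt) = Gamma(24 + 409, 17 + 44) = Gamma(433, 61).
Posterior mean = 433/61 = 433/61; prior mean = 24/17 = 24/17. Difference = 433/61 − 24/17 = 5897/1037.

5897/1037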